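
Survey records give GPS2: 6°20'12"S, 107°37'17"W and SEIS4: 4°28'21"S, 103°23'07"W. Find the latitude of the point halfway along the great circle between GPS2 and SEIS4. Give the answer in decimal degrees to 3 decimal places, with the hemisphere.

GPS2: φ = -6.33667°, λ = -107.62139°
SEIS4: φ = -4.47250°, λ = -103.38528°
Bx = cos φ₂ cos Δλ = 0.994231,  By = cos φ₂ sin Δλ = 0.073642
φₘ = atan2(sin φ₁ + sin φ₂, √((cos φ₁ + Bx)² + By²)) = -5.40826°
λₘ = λ₁ + atan2(By, cos φ₁ + Bx) = -105.50007°

5.408°S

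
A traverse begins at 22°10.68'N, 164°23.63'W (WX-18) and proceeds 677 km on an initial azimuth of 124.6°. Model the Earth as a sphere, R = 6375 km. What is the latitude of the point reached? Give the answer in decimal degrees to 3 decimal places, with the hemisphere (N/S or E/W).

18.640°N

WX-18: φ = +22.17800°, λ = -164.39383°
δ = d/R = 677/6375 = 0.106196 rad
φ₂ = arcsin(sin φ₁ cos δ + cos φ₁ sin δ cos θ)
   = arcsin(0.37749·0.99437 + 0.92602·0.10600·-0.56784) = 18.64008°
λ₂ = λ₁ + atan2(sin θ sin δ cos φ₁, cos δ − sin φ₁ sin φ₂) = -159.11057°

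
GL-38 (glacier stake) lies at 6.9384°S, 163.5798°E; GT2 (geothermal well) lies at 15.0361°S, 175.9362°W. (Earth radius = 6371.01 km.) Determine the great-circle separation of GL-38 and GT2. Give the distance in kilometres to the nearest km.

2408 km

Δφ = -8.0977°,  Δλ = 20.4840°
a = sin²(Δφ/2) + cos φ₁ cos φ₂ sin²(Δλ/2) = 0.035294
c = 2·arcsin(√a) = 0.377982 rad = 21.6568°
d = R·c = 6371.01 × 0.377982 = 2408.1 km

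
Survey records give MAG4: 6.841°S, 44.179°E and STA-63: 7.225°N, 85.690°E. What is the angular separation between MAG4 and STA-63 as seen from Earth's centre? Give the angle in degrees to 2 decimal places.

43.73°

Δφ = 14.0660°,  Δλ = 41.5110°
a = sin²(Δφ/2) + cos φ₁ cos φ₂ sin²(Δλ/2) = 0.138693
c = 2·arcsin(√a) = 0.763221 rad = 43.7293°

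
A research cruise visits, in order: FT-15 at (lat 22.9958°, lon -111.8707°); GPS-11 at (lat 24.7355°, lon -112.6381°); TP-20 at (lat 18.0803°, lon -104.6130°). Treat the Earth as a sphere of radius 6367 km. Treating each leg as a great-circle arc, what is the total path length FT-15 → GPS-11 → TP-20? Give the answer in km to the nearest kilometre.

FT-15→GPS-11: c = 0.032741 rad, d = 208.46 km
GPS-11→TP-20: c = 0.174541 rad, d = 1111.31 km
Total = 208.46 + 1111.31 = 1319.76 km

1320 km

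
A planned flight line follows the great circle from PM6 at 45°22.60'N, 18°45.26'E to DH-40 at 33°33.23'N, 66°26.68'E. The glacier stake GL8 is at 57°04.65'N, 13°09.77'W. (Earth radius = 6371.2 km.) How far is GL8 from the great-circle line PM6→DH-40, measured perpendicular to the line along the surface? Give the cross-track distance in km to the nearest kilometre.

1650 km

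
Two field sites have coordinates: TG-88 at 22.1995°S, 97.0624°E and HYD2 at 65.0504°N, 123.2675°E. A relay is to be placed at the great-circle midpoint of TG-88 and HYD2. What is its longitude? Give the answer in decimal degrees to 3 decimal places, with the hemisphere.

105.190°E

Bx = cos φ₂ cos Δλ = 0.378466,  By = cos φ₂ sin Δλ = 0.186270
φₘ = atan2(sin φ₁ + sin φ₂, √((cos φ₁ + Bx)² + By²)) = 21.86950°
λₘ = λ₁ + atan2(By, cos φ₁ + Bx) = 105.18974°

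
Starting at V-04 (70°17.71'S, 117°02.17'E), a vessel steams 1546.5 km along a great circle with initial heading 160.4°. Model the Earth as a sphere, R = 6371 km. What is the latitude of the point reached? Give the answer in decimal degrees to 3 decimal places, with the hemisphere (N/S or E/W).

V-04: φ = -70.29517°, λ = +117.03617°
δ = d/R = 1546.5/6371 = 0.242741 rad
φ₂ = arcsin(sin φ₁ cos δ + cos φ₁ sin δ cos θ)
   = arcsin(-0.94144·0.97068 + 0.33717·0.24036·-0.94206) = -81.96808°
λ₂ = λ₁ + atan2(sin θ sin δ cos φ₁, cos δ − sin φ₁ sin φ₂) = 152.28060°

81.968°S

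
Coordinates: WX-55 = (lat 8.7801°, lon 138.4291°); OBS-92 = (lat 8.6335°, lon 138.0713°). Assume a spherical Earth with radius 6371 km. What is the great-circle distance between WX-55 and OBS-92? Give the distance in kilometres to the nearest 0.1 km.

42.6 km

Δφ = -0.1466°,  Δλ = -0.3578°
a = sin²(Δφ/2) + cos φ₁ cos φ₂ sin²(Δλ/2) = 0.000011
c = 2·arcsin(√a) = 0.006682 rad = 0.3829°
d = R·c = 6371 × 0.006682 = 42.6 km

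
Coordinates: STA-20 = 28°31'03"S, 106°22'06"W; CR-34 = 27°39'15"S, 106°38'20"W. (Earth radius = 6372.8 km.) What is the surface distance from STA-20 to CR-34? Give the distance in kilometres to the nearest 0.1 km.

99.6 km

STA-20: φ = -28.51750°, λ = -106.36833°
CR-34: φ = -27.65417°, λ = -106.63889°
Δφ = 0.8633°,  Δλ = -0.2706°
a = sin²(Δφ/2) + cos φ₁ cos φ₂ sin²(Δλ/2) = 0.000061
c = 2·arcsin(√a) = 0.015633 rad = 0.8957°
d = R·c = 6372.8 × 0.015633 = 99.6 km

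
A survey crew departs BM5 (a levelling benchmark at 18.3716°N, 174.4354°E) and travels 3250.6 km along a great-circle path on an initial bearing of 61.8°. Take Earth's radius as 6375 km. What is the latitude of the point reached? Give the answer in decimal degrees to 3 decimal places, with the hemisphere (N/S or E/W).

29.602°N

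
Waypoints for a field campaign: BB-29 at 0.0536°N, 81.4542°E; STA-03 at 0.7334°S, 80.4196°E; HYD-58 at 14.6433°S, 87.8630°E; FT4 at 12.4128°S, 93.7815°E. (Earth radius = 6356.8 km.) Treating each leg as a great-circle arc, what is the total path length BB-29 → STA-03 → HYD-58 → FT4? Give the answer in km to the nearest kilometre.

BB-29→STA-03: c = 0.022687 rad, d = 144.22 km
STA-03→HYD-58: c = 0.274641 rad, d = 1745.84 km
HYD-58→FT4: c = 0.107703 rad, d = 684.65 km
Total = 144.22 + 1745.84 + 684.65 = 2574.70 km

2575 km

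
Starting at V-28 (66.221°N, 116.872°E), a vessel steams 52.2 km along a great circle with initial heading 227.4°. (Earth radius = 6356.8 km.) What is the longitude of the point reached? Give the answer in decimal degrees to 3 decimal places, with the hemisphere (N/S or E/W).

δ = d/R = 52.2/6356.8 = 0.008212 rad
φ₂ = arcsin(sin φ₁ cos δ + cos φ₁ sin δ cos θ)
   = arcsin(0.91511·0.99997 + 0.40321·0.00821·-0.67688) = 65.90019°
λ₂ = λ₁ + atan2(sin θ sin δ cos φ₁, cos δ − sin φ₁ sin φ₂) = 116.02381°

116.024°E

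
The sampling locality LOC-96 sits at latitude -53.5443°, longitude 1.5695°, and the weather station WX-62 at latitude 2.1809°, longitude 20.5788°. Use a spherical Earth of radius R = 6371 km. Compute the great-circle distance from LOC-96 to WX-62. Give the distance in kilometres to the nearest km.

Δφ = 55.7252°,  Δλ = 19.0093°
a = sin²(Δφ/2) + cos φ₁ cos φ₂ sin²(Δλ/2) = 0.234609
c = 2·arcsin(√a) = 1.011274 rad = 57.9417°
d = R·c = 6371 × 1.011274 = 6442.8 km

6443 km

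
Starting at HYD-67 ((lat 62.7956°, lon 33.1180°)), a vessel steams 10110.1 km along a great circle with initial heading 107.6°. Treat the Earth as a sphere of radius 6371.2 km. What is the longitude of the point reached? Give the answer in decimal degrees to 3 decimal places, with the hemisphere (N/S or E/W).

107.772°E

δ = d/R = 10110.1/6371.2 = 1.586844 rad
φ₂ = arcsin(sin φ₁ cos δ + cos φ₁ sin δ cos θ)
   = arcsin(0.88938·-0.01605 + 0.45717·0.99987·-0.30237) = -8.77110°
λ₂ = λ₁ + atan2(sin θ sin δ cos φ₁, cos δ − sin φ₁ sin φ₂) = 107.77206°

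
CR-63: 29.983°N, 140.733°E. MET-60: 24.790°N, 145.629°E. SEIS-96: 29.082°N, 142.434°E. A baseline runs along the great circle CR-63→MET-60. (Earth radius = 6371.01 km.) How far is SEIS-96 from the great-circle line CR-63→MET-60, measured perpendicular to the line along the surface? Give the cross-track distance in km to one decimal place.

δ₁₃ = central angle CR-63→SEIS-96 = 0.030240 rad  (haversine)
θ₁₃ = bearing CR-63→SEIS-96 = 120.911°,  θ₁₂ = bearing CR-63→MET-60 = 138.911°
dₓₜ = R·arcsin(sin δ₁₃ · sin(θ₁₃ − θ₁₂)) = 6371.01·arcsin(0.03024·sin(-18.000°)) = -59.529 km
|dₓₜ| = 59.529 km

59.5 km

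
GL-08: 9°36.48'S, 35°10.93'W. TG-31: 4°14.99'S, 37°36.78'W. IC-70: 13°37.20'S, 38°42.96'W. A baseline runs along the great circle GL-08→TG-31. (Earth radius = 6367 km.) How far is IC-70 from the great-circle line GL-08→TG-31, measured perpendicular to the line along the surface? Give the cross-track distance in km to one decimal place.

532.8 km

GL-08: φ = -9.60800°, λ = -35.18217°
TG-31: φ = -4.24983°, λ = -37.61300°
IC-70: φ = -13.62000°, λ = -38.71600°
δ₁₃ = central angle GL-08→IC-70 = 0.092473 rad  (haversine)
θ₁₃ = bearing GL-08→IC-70 = 220.446°,  θ₁₂ = bearing GL-08→TG-31 = 335.597°
dₓₜ = R·arcsin(sin δ₁₃ · sin(θ₁₃ − θ₁₂)) = 6367·arcsin(0.09234·sin(-115.152°)) = -532.816 km
|dₓₜ| = 532.816 km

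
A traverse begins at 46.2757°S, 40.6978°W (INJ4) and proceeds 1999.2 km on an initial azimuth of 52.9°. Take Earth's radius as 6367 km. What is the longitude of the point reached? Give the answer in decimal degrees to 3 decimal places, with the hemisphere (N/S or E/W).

δ = d/R = 1999.2/6367 = 0.313994 rad
φ₂ = arcsin(sin φ₁ cos δ + cos φ₁ sin δ cos θ)
   = arcsin(-0.72267·0.95111 + 0.69119·0.30886·0.60321) = -33.95680°
λ₂ = λ₁ + atan2(sin θ sin δ cos φ₁, cos δ − sin φ₁ sin φ₂) = -23.42085°

23.421°W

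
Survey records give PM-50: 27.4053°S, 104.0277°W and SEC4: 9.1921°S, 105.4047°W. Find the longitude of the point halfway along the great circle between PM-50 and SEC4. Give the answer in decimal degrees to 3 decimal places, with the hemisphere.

Bx = cos φ₂ cos Δλ = 0.986873,  By = cos φ₂ sin Δλ = -0.023722
φₘ = atan2(sin φ₁ + sin φ₂, √((cos φ₁ + Bx)² + By²)) = -18.29993°
λₘ = λ₁ + atan2(By, cos φ₁ + Bx) = -104.75270°

104.753°W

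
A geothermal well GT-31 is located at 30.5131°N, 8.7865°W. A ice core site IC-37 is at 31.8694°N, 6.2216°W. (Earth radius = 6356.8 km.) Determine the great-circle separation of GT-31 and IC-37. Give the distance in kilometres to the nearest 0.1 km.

Δφ = 1.3563°,  Δλ = 2.5649°
a = sin²(Δφ/2) + cos φ₁ cos φ₂ sin²(Δλ/2) = 0.000507
c = 2·arcsin(√a) = 0.045018 rad = 2.5794°
d = R·c = 6356.8 × 0.045018 = 286.2 km

286.2 km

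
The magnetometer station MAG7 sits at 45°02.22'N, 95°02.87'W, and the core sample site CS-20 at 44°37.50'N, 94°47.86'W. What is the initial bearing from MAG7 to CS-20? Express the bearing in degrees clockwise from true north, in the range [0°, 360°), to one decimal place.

156.6°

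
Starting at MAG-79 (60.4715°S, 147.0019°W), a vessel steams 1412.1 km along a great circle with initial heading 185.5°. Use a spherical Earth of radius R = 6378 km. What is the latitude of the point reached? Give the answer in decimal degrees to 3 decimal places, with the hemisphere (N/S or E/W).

δ = d/R = 1412.1/6378 = 0.221402 rad
φ₂ = arcsin(sin φ₁ cos δ + cos φ₁ sin δ cos θ)
   = arcsin(-0.87011·0.97559 + 0.49286·0.21960·-0.99540) = -73.05863°
λ₂ = λ₁ + atan2(sin θ sin δ cos φ₁, cos δ − sin φ₁ sin φ₂) = -151.14401°

73.059°S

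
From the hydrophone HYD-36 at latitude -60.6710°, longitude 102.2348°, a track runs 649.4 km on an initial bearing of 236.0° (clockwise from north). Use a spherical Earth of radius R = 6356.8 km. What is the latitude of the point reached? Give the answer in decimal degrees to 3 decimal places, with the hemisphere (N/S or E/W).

63.535°S

δ = d/R = 649.4/6356.8 = 0.102158 rad
φ₂ = arcsin(sin φ₁ cos δ + cos φ₁ sin δ cos θ)
   = arcsin(-0.87182·0.99479 + 0.48982·0.10198·-0.55919) = -63.53532°
λ₂ = λ₁ + atan2(sin θ sin δ cos φ₁, cos δ − sin φ₁ sin φ₂) = 91.29863°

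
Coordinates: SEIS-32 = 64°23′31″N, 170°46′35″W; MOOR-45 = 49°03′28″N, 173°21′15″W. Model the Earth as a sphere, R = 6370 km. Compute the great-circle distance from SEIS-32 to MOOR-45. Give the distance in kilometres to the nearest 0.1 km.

1711.7 km

SEIS-32: φ = +64.39194°, λ = -170.77639°
MOOR-45: φ = +49.05778°, λ = -173.35417°
Δφ = -15.3342°,  Δλ = -2.5778°
a = sin²(Δφ/2) + cos φ₁ cos φ₂ sin²(Δλ/2) = 0.017943
c = 2·arcsin(√a) = 0.268713 rad = 15.3961°
d = R·c = 6370 × 0.268713 = 1711.7 km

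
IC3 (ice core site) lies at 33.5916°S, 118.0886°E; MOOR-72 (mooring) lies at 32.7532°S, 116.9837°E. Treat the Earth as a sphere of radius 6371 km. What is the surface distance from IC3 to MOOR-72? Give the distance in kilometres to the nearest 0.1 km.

138.8 km

Δφ = 0.8384°,  Δλ = -1.1049°
a = sin²(Δφ/2) + cos φ₁ cos φ₂ sin²(Δλ/2) = 0.000119
c = 2·arcsin(√a) = 0.021786 rad = 1.2483°
d = R·c = 6371 × 0.021786 = 138.8 km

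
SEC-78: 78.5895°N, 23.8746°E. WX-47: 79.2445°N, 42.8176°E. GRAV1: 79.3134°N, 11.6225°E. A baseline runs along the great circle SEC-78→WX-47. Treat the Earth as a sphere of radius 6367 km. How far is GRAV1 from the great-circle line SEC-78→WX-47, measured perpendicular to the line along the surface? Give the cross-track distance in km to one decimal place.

δ₁₃ = central angle SEC-78→GRAV1 = 0.042791 rad  (haversine)
θ₁₃ = bearing SEC-78→GRAV1 = 293.087°,  θ₁₂ = bearing SEC-78→WX-47 = 70.596°
dₓₜ = R·arcsin(sin δ₁₃ · sin(θ₁₃ − θ₁₂)) = 6367·arcsin(0.04278·sin(222.491°)) = -184.002 km
|dₓₜ| = 184.002 km

184.0 km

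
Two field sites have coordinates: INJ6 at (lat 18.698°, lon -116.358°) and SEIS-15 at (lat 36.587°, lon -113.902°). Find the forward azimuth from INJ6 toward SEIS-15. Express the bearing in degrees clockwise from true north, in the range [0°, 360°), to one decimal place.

Δλ = 2.4560°
y = sin Δλ · cos φ₂ = 0.034408
x = cos φ₁ sin φ₂ − sin φ₁ cos φ₂ cos Δλ = 0.307410
θ = atan2(y, x) = 6.3865° → 6.3865° (mod 360°)

6.4°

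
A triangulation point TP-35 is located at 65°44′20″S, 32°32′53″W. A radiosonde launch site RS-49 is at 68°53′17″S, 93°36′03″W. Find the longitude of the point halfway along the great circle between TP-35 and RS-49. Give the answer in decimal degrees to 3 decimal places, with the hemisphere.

60.854°W

TP-35: φ = -65.73889°, λ = -32.54806°
RS-49: φ = -68.88806°, λ = -93.60083°
Bx = cos φ₂ cos Δλ = 0.174334,  By = cos φ₂ sin Δλ = -0.315191
φₘ = atan2(sin φ₁ + sin φ₂, √((cos φ₁ + Bx)² + By²)) = -70.18276°
λₘ = λ₁ + atan2(By, cos φ₁ + Bx) = -60.85393°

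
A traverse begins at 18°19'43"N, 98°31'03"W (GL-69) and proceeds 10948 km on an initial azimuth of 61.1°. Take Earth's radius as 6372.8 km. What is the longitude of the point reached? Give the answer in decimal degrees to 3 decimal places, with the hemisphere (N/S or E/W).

9.967°E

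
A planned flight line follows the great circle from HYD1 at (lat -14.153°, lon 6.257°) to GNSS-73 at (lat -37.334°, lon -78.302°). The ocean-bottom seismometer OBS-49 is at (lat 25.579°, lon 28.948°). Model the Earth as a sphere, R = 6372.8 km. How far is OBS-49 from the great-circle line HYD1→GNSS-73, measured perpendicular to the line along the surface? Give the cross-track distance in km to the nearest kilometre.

δ₁₃ = central angle HYD1→OBS-49 = 0.793512 rad  (haversine)
θ₁₃ = bearing HYD1→OBS-49 = 29.218°,  θ₁₂ = bearing HYD1→GNSS-73 = 234.260°
dₓₜ = R·arcsin(sin δ₁₃ · sin(θ₁₃ − θ₁₂)) = 6372.8·arcsin(0.71282·sin(-205.042°)) = 1953.238 km
|dₓₜ| = 1953.238 km

1953 km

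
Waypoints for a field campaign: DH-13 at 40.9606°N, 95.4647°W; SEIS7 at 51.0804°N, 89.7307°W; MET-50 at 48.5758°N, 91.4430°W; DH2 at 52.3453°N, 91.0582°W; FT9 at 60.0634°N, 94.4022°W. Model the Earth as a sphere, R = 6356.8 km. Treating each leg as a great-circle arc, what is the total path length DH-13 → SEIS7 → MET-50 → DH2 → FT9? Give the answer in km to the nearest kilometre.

DH-13→SEIS7: c = 0.189658 rad, d = 1205.62 km
SEIS7→MET-50: c = 0.047772 rad, d = 303.68 km
MET-50→DH2: c = 0.065929 rad, d = 419.10 km
DH2→FT9: c = 0.138518 rad, d = 880.53 km
Total = 1205.62 + 303.68 + 419.10 + 880.53 = 2808.92 km

2809 km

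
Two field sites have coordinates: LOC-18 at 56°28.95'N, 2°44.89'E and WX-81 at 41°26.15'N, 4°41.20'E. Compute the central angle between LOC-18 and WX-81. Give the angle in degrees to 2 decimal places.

LOC-18: φ = +56.48250°, λ = +2.74817°
WX-81: φ = +41.43583°, λ = +4.68667°
Δφ = -15.0467°,  Δλ = 1.9385°
a = sin²(Δφ/2) + cos φ₁ cos φ₂ sin²(Δλ/2) = 0.017261
c = 2·arcsin(√a) = 0.263525 rad = 15.0989°

15.10°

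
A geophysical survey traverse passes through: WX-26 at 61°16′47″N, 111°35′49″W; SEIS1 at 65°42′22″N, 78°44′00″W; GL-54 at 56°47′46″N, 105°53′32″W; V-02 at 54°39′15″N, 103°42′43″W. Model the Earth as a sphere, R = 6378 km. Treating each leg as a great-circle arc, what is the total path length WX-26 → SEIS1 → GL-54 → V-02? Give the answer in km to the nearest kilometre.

3696 km

WX-26: φ = +61.27972°, λ = -111.59694°
SEIS1: φ = +65.70611°, λ = -78.73333°
GL-54: φ = +56.79611°, λ = -105.89222°
V-02: φ = +54.65417°, λ = -103.71194°
WX-26→SEIS1: c = 0.263906 rad, d = 1683.20 km
SEIS1→GL-54: c = 0.272533 rad, d = 1738.22 km
GL-54→V-02: c = 0.043086 rad, d = 274.80 km
Total = 1683.20 + 1738.22 + 274.80 = 3696.21 km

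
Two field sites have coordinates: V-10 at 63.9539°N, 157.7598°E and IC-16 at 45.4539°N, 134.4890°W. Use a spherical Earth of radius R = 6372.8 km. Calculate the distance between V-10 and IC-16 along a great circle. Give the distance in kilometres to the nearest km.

Δφ = -18.5000°,  Δλ = 67.7512°
a = sin²(Δφ/2) + cos φ₁ cos φ₂ sin²(Δλ/2) = 0.121535
c = 2·arcsin(√a) = 0.712193 rad = 40.8056°
d = R·c = 6372.8 × 0.712193 = 4538.7 km

4539 km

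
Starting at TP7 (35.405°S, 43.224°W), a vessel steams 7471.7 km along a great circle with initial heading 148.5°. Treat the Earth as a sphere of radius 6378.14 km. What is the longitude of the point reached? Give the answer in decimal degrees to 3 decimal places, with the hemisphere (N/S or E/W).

62.794°E

δ = d/R = 7471.7/6378.14 = 1.171454 rad
φ₂ = arcsin(sin φ₁ cos δ + cos φ₁ sin δ cos θ)
   = arcsin(-0.57935·0.38881 + 0.81508·0.92132·-0.85264) = -59.94496°
λ₂ = λ₁ + atan2(sin θ sin δ cos φ₁, cos δ − sin φ₁ sin φ₂) = 62.79403°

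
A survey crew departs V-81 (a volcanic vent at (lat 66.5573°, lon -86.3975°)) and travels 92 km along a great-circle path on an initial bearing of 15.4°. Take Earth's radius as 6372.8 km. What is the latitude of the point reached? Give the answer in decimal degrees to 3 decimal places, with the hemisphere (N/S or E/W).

67.354°N

δ = d/R = 92/6372.8 = 0.014436 rad
φ₂ = arcsin(sin φ₁ cos δ + cos φ₁ sin δ cos θ)
   = arcsin(0.91746·0.99990 + 0.39783·0.01444·0.96410) = 67.35374°
λ₂ = λ₁ + atan2(sin θ sin δ cos φ₁, cos δ − sin φ₁ sin φ₂) = -85.82704°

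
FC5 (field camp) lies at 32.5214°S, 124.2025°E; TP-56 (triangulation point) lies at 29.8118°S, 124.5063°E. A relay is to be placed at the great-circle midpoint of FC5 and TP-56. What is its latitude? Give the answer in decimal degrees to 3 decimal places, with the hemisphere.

31.167°S

Bx = cos φ₂ cos Δλ = 0.867651,  By = cos φ₂ sin Δλ = 0.004601
φₘ = atan2(sin φ₁ + sin φ₂, √((cos φ₁ + Bx)² + By²)) = -31.16669°
λₘ = λ₁ + atan2(By, cos φ₁ + Bx) = 124.35657°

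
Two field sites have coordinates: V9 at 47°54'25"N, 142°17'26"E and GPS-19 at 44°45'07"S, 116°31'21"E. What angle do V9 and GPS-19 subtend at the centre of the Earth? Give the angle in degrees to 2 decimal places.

95.38°

V9: φ = +47.90694°, λ = +142.29056°
GPS-19: φ = -44.75194°, λ = +116.52250°
Δφ = -92.6589°,  Δλ = -25.7681°
a = sin²(Δφ/2) + cos φ₁ cos φ₂ sin²(Δλ/2) = 0.546864
c = 2·arcsin(√a) = 1.664661 rad = 95.3781°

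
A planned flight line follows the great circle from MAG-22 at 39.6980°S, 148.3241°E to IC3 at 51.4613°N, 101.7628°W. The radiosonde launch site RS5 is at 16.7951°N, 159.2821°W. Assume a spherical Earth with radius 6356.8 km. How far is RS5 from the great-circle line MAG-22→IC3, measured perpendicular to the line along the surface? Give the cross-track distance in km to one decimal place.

40.9 km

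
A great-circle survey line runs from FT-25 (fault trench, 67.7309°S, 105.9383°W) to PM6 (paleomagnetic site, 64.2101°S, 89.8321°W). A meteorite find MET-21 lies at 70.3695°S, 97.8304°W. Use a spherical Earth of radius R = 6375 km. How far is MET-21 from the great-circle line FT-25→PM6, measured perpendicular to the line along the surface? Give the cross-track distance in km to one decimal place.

400.1 km

δ₁₃ = central angle FT-25→MET-21 = 0.068318 rad  (haversine)
θ₁₃ = bearing FT-25→MET-21 = 136.046°,  θ₁₂ = bearing FT-25→PM6 = 69.300°
dₓₜ = R·arcsin(sin δ₁₃ · sin(θ₁₃ − θ₁₂)) = 6375·arcsin(0.06827·sin(66.746°)) = 400.099 km
|dₓₜ| = 400.099 km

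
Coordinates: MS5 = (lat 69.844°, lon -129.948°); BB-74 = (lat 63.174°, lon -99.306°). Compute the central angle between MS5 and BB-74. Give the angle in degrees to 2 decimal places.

Δφ = -6.6700°,  Δλ = 30.6420°
a = sin²(Δφ/2) + cos φ₁ cos φ₂ sin²(Δλ/2) = 0.014241
c = 2·arcsin(√a) = 0.239239 rad = 13.7074°

13.71°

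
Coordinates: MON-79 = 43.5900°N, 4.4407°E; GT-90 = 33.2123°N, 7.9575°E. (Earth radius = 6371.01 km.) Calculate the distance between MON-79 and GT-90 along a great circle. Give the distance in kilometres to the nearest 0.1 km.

1193.6 km

Δφ = -10.3777°,  Δλ = 3.5168°
a = sin²(Δφ/2) + cos φ₁ cos φ₂ sin²(Δλ/2) = 0.008750
c = 2·arcsin(√a) = 0.187354 rad = 10.7346°
d = R·c = 6371.01 × 0.187354 = 1193.6 km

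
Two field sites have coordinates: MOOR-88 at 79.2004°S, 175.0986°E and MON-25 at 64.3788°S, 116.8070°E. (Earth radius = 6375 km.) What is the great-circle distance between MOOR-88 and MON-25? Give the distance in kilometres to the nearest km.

2429 km

Δφ = 14.8216°,  Δλ = -58.2916°
a = sin²(Δφ/2) + cos φ₁ cos φ₂ sin²(Δλ/2) = 0.035856
c = 2·arcsin(√a) = 0.381012 rad = 21.8304°
d = R·c = 6375 × 0.381012 = 2429.0 km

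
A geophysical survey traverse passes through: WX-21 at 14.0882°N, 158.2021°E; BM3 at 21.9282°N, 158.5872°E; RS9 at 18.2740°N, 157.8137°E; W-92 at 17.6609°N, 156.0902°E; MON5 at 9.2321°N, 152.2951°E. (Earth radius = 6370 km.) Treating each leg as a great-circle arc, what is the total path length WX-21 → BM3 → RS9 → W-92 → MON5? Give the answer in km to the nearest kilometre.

2504 km

WX-21→BM3: c = 0.136983 rad, d = 872.58 km
BM3→RS9: c = 0.065025 rad, d = 414.21 km
RS9→W-92: c = 0.030549 rad, d = 194.60 km
W-92→MON5: c = 0.160570 rad, d = 1022.83 km
Total = 872.58 + 414.21 + 194.60 + 1022.83 = 2504.22 km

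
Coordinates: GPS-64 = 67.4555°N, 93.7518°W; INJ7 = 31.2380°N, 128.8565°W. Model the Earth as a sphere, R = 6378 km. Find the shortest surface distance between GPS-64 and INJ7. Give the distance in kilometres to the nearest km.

Δφ = -36.2175°,  Δλ = -35.1047°
a = sin²(Δφ/2) + cos φ₁ cos φ₂ sin²(Δλ/2) = 0.126424
c = 2·arcsin(√a) = 0.727031 rad = 41.6558°
d = R·c = 6378 × 0.727031 = 4637.0 km

4637 km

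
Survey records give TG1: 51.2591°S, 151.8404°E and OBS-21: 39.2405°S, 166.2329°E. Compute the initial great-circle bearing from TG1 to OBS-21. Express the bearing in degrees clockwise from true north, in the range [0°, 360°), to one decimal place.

45.5°

Δλ = 14.3925°
y = sin Δλ · cos φ₂ = 0.192512
x = cos φ₁ sin φ₂ − sin φ₁ cos φ₂ cos Δλ = 0.189270
θ = atan2(y, x) = 45.4864° → 45.4864° (mod 360°)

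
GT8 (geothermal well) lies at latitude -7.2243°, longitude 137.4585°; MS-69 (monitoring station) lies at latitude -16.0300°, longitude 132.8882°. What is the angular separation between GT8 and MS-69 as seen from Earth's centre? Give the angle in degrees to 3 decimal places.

Δφ = -8.8057°,  Δλ = -4.5703°
a = sin²(Δφ/2) + cos φ₁ cos φ₂ sin²(Δλ/2) = 0.007409
c = 2·arcsin(√a) = 0.172368 rad = 9.8760°

9.876°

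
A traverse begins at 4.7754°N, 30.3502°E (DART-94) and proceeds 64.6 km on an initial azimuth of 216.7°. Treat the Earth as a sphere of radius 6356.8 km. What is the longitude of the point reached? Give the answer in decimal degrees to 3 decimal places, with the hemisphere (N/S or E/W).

30.001°E

δ = d/R = 64.6/6356.8 = 0.010162 rad
φ₂ = arcsin(sin φ₁ cos δ + cos φ₁ sin δ cos θ)
   = arcsin(0.08325·0.99995 + 0.99653·0.01016·-0.80178) = 4.30847°
λ₂ = λ₁ + atan2(sin θ sin δ cos φ₁, cos δ − sin φ₁ sin φ₂) = 30.00124°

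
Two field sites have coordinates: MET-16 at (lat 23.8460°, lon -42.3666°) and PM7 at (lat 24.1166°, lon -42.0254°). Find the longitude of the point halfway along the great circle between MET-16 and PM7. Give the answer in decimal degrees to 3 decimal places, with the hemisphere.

Bx = cos φ₂ cos Δλ = 0.912700,  By = cos φ₂ sin Δλ = 0.005435
φₘ = atan2(sin φ₁ + sin φ₂, √((cos φ₁ + Bx)² + By²)) = 23.98139°
λₘ = λ₁ + atan2(By, cos φ₁ + Bx) = -42.19618°

42.196°W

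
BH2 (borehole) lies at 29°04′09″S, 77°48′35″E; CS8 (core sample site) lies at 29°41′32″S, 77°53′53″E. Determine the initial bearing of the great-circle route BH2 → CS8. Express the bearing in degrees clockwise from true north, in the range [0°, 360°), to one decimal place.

BH2: φ = -29.06917°, λ = +77.80972°
CS8: φ = -29.69222°, λ = +77.89806°
Δλ = 0.0883°
y = sin Δλ · cos φ₂ = 0.001339
x = cos φ₁ sin φ₂ − sin φ₁ cos φ₂ cos Δλ = -0.010875
θ = atan2(y, x) = 172.9790° → 172.9790° (mod 360°)

173.0°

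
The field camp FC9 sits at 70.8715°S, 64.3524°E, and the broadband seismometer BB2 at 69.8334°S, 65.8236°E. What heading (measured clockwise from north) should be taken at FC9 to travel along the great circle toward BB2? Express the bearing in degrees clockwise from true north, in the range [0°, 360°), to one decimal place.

26.2°

Δλ = 1.4712°
y = sin Δλ · cos φ₂ = 0.008851
x = cos φ₁ sin φ₂ − sin φ₁ cos φ₂ cos Δλ = 0.018010
θ = atan2(y, x) = 26.1727° → 26.1727° (mod 360°)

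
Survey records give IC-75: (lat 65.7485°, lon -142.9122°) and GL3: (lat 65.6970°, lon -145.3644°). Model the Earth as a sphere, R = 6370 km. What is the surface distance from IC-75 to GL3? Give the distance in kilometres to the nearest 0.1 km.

112.2 km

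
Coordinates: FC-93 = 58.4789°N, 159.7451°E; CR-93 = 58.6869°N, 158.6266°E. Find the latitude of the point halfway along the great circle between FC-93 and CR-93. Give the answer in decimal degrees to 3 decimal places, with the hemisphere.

58.584°N

Bx = cos φ₂ cos Δλ = 0.519615,  By = cos φ₂ sin Δλ = -0.010145
φₘ = atan2(sin φ₁ + sin φ₂, √((cos φ₁ + Bx)² + By²)) = 58.58411°
λₘ = λ₁ + atan2(By, cos φ₁ + Bx) = 159.18751°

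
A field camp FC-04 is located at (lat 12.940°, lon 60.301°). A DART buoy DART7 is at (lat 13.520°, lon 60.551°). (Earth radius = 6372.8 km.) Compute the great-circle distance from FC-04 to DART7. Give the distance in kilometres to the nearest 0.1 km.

70.0 km

Δφ = 0.5800°,  Δλ = 0.2500°
a = sin²(Δφ/2) + cos φ₁ cos φ₂ sin²(Δλ/2) = 0.000030
c = 2·arcsin(√a) = 0.010978 rad = 0.6290°
d = R·c = 6372.8 × 0.010978 = 70.0 km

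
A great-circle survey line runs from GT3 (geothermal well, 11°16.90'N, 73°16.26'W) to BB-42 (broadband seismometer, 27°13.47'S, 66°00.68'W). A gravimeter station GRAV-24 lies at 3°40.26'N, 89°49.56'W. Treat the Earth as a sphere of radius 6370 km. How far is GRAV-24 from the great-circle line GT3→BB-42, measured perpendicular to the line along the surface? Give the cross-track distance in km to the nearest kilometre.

GT3: φ = +11.28167°, λ = -73.27100°
BB-42: φ = -27.22450°, λ = -66.01133°
GRAV-24: φ = +3.67100°, λ = -89.82600°
δ₁₃ = central angle GT3→GRAV-24 = 0.315562 rad  (haversine)
θ₁₃ = bearing GT3→GRAV-24 = 246.380°,  θ₁₂ = bearing GT3→BB-42 = 169.747°
dₓₜ = R·arcsin(sin δ₁₃ · sin(θ₁₃ − θ₁₂)) = 6370·arcsin(0.31035·sin(76.633°)) = 1953.876 km
|dₓₜ| = 1953.876 km

1954 km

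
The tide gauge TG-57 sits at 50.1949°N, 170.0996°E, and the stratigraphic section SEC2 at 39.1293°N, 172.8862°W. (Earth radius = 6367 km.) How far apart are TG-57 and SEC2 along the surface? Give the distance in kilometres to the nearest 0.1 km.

1814.3 km

Δφ = -11.0656°,  Δλ = 17.0142°
a = sin²(Δφ/2) + cos φ₁ cos φ₂ sin²(Δλ/2) = 0.020164
c = 2·arcsin(√a) = 0.284960 rad = 16.3270°
d = R·c = 6367 × 0.284960 = 1814.3 km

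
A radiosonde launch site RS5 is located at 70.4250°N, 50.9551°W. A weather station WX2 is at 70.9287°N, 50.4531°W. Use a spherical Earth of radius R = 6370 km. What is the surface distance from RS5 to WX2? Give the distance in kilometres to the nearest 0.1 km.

59.0 km

Δφ = 0.5037°,  Δλ = 0.5020°
a = sin²(Δφ/2) + cos φ₁ cos φ₂ sin²(Δλ/2) = 0.000021
c = 2·arcsin(√a) = 0.009257 rad = 0.5304°
d = R·c = 6370 × 0.009257 = 59.0 km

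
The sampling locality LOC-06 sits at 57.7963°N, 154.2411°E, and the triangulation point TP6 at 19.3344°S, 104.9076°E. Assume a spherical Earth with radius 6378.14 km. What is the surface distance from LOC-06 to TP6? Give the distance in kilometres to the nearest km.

9715 km

Δφ = -77.1307°,  Δλ = -49.3335°
a = sin²(Δφ/2) + cos φ₁ cos φ₂ sin²(Δλ/2) = 0.476223
c = 2·arcsin(√a) = 1.523225 rad = 87.2743°
d = R·c = 6378.14 × 1.523225 = 9715.3 km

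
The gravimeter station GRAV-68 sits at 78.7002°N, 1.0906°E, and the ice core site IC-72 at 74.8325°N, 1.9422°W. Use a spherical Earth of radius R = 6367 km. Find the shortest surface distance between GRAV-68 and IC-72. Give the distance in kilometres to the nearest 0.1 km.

Δφ = -3.8677°,  Δλ = -3.0328°
a = sin²(Δφ/2) + cos φ₁ cos φ₂ sin²(Δλ/2) = 0.001175
c = 2·arcsin(√a) = 0.068560 rad = 3.9282°
d = R·c = 6367 × 0.068560 = 436.5 km

436.5 km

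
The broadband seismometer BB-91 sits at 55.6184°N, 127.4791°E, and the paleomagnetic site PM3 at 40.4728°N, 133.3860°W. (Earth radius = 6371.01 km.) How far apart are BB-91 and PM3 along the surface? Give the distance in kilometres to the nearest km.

Δφ = -15.1456°,  Δλ = 99.1349°
a = sin²(Δφ/2) + cos φ₁ cos φ₂ sin²(Δλ/2) = 0.266256
c = 2·arcsin(√a) = 1.084348 rad = 62.1286°
d = R·c = 6371.01 × 1.084348 = 6908.4 km

6908 km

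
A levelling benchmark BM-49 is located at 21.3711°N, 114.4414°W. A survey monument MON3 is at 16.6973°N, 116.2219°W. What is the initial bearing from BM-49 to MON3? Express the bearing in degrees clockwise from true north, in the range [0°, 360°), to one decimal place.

200.1°

Δλ = -1.7805°
y = sin Δλ · cos φ₂ = -0.029761
x = cos φ₁ sin φ₂ − sin φ₁ cos φ₂ cos Δλ = -0.081314
θ = atan2(y, x) = -159.8977° → 200.1023° (mod 360°)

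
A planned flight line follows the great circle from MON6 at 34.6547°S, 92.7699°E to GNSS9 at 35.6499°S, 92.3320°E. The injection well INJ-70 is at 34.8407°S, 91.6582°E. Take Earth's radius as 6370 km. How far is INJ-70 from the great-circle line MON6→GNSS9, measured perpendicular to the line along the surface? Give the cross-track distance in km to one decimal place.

δ₁₃ = central angle MON6→INJ-70 = 0.016270 rad  (haversine)
θ₁₃ = bearing MON6→INJ-70 = 258.174°,  θ₁₂ = bearing MON6→GNSS9 = 199.661°
dₓₜ = R·arcsin(sin δ₁₃ · sin(θ₁₃ − θ₁₂)) = 6370·arcsin(0.01627·sin(58.513°)) = 88.377 km
|dₓₜ| = 88.377 km

88.4 km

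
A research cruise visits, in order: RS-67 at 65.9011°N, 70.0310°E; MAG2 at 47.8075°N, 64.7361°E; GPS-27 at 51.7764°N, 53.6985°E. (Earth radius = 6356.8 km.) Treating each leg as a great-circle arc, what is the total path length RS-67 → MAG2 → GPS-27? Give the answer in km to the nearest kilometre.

RS-67→MAG2: c = 0.319539 rad, d = 2031.25 km
MAG2→GPS-27: c = 0.142143 rad, d = 903.57 km
Total = 2031.25 + 903.57 = 2934.82 km

2935 km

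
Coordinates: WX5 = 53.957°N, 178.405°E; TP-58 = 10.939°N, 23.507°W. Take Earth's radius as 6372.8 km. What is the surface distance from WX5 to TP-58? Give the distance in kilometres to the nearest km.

12512 km

Δφ = -43.0180°,  Δλ = 158.0880°
a = sin²(Δφ/2) + cos φ₁ cos φ₂ sin²(Δλ/2) = 0.691264
c = 2·arcsin(√a) = 1.963328 rad = 112.4904°
d = R·c = 6372.8 × 1.963328 = 12511.9 km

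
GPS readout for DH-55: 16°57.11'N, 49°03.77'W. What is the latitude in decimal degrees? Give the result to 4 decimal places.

16° + 57.11′/60 = 16 + 0.95183 = 16.9518°

16.9518°N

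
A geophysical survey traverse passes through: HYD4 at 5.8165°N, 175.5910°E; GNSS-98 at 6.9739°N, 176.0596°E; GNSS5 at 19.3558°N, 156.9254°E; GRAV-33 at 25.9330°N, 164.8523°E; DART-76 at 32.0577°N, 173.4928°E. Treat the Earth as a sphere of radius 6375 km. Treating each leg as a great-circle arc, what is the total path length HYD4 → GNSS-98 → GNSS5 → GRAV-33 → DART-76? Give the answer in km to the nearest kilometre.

4799 km

HYD4→GNSS-98: c = 0.021774 rad, d = 138.81 km
GNSS-98→GNSS5: c = 0.389756 rad, d = 2484.70 km
GNSS5→GRAV-33: c = 0.171610 rad, d = 1094.01 km
GRAV-33→DART-76: c = 0.169663 rad, d = 1081.60 km
Total = 138.81 + 2484.70 + 1094.01 + 1081.60 = 4799.12 km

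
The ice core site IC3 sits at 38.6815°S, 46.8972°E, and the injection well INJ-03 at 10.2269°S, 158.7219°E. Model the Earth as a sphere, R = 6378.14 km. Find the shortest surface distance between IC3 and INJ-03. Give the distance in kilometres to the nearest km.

Δφ = 28.4546°,  Δλ = 111.8247°
a = sin²(Δφ/2) + cos φ₁ cos φ₂ sin²(Δλ/2) = 0.587319
c = 2·arcsin(√a) = 1.746335 rad = 100.0576°
d = R·c = 6378.14 × 1.746335 = 11138.4 km

11138 km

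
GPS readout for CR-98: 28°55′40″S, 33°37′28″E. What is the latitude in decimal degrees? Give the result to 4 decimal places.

28.9278°S

28° + 55′/60 + 40″/3600 = 28 + 0.91667 + 0.01111 = 28.9278°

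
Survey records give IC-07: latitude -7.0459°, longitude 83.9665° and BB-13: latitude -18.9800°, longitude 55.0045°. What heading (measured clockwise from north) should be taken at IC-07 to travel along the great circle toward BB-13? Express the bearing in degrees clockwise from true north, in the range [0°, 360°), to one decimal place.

244.2°

Δλ = -28.9620°
y = sin Δλ · cos φ₂ = -0.457903
x = cos φ₁ sin φ₂ − sin φ₁ cos φ₂ cos Δλ = -0.221293
θ = atan2(y, x) = -115.7933° → 244.2067° (mod 360°)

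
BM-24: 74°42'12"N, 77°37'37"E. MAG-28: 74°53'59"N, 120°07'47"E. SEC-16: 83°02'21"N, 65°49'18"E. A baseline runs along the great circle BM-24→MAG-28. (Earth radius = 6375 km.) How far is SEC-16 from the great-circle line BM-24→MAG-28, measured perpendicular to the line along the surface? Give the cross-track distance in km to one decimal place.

BM-24: φ = +74.70333°, λ = +77.62694°
MAG-28: φ = +74.89972°, λ = +120.12972°
SEC-16: φ = +83.03917°, λ = +65.82167°
δ₁₃ = central angle BM-24→SEC-16 = 0.150080 rad  (haversine)
θ₁₃ = bearing BM-24→SEC-16 = 350.455°,  θ₁₂ = bearing BM-24→MAG-28 = 68.466°
dₓₜ = R·arcsin(sin δ₁₃ · sin(θ₁₃ − θ₁₂)) = 6375·arcsin(0.14952·sin(281.989°)) = -935.740 km
|dₓₜ| = 935.740 km

935.7 km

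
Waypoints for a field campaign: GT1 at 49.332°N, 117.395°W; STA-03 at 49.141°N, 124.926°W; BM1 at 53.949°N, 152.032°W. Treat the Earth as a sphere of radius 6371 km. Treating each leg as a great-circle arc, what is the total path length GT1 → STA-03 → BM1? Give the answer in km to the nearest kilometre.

GT1→STA-03: c = 0.085852 rad, d = 546.96 km
STA-03→BM1: c = 0.303840 rad, d = 1935.76 km
Total = 546.96 + 1935.76 = 2482.72 km

2483 km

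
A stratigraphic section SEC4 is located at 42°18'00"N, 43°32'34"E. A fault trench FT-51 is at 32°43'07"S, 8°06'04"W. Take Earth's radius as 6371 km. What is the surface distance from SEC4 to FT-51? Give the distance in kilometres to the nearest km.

9865 km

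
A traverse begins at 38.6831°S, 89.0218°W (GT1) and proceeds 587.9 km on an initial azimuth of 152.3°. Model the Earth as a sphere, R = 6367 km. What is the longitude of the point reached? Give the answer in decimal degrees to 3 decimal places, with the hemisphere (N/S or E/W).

δ = d/R = 587.9/6367 = 0.092335 rad
φ₂ = arcsin(sin φ₁ cos δ + cos φ₁ sin δ cos θ)
   = arcsin(-0.62501·0.99574 + 0.78061·0.09220·-0.88539) = -43.32037°
λ₂ = λ₁ + atan2(sin θ sin δ cos φ₁, cos δ − sin φ₁ sin φ₂) = -85.64441°

85.644°W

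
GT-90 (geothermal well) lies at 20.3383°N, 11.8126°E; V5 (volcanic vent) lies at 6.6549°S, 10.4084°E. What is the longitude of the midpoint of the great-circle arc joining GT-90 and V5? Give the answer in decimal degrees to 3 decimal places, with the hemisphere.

11.090°E

Bx = cos φ₂ cos Δλ = 0.992964,  By = cos φ₂ sin Δλ = -0.024340
φₘ = atan2(sin φ₁ + sin φ₂, √((cos φ₁ + Bx)² + By²)) = 6.84221°
λₘ = λ₁ + atan2(By, cos φ₁ + Bx) = 11.09028°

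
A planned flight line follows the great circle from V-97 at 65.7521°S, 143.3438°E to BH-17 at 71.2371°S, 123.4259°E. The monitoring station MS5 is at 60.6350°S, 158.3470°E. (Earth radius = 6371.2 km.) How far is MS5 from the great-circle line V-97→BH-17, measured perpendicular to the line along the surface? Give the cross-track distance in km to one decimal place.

δ₁₃ = central angle V-97→MS5 = 0.147447 rad  (haversine)
θ₁₃ = bearing V-97→MS5 = 59.777°,  θ₁₂ = bearing V-97→BH-17 = 224.087°
dₓₜ = R·arcsin(sin δ₁₃ · sin(θ₁₃ − θ₁₂)) = 6371.2·arcsin(0.14691·sin(-164.309°)) = -253.204 km
|dₓₜ| = 253.204 km

253.2 km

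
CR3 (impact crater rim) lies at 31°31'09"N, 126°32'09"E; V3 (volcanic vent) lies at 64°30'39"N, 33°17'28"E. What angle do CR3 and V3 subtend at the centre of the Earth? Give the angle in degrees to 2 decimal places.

CR3: φ = +31.51917°, λ = +126.53583°
V3: φ = +64.51083°, λ = +33.29111°
Δφ = 32.9917°,  Δλ = -93.2447°
a = sin²(Δφ/2) + cos φ₁ cos φ₂ sin²(Δλ/2) = 0.274432
c = 2·arcsin(√a) = 1.102759 rad = 63.1834°

63.18°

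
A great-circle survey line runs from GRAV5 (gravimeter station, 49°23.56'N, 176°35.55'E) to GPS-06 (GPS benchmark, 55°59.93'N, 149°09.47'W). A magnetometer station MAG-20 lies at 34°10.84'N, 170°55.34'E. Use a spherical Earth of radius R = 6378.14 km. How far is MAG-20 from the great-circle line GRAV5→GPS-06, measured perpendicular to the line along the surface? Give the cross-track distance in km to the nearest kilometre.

1157 km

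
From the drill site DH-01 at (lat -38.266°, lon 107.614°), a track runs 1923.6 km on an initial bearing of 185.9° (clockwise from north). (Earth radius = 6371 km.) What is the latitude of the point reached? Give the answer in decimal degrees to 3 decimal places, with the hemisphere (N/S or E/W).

55.440°S

δ = d/R = 1923.6/6371 = 0.301931 rad
φ₂ = arcsin(sin φ₁ cos δ + cos φ₁ sin δ cos θ)
   = arcsin(-0.61931·0.95476 + 0.78514·0.29736·-0.99470) = -55.44024°
λ₂ = λ₁ + atan2(sin θ sin δ cos φ₁, cos δ − sin φ₁ sin φ₂) = 104.52515°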